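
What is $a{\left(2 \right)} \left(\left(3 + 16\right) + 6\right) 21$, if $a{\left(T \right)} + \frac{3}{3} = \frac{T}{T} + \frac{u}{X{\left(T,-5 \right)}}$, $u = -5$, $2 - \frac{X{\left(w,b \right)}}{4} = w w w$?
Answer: $\frac{875}{8} \approx 109.38$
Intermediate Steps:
$X{\left(w,b \right)} = 8 - 4 w^{3}$ ($X{\left(w,b \right)} = 8 - 4 w w w = 8 - 4 w w^{2} = 8 - 4 w^{3}$)
$a{\left(T \right)} = - \frac{5}{8 - 4 T^{3}}$ ($a{\left(T \right)} = -1 - \left(\frac{5}{8 - 4 T^{3}} - \frac{T}{T}\right) = -1 + \left(1 - \frac{5}{8 - 4 T^{3}}\right) = - \frac{5}{8 - 4 T^{3}}$)
$a{\left(2 \right)} \left(\left(3 + 16\right) + 6\right) 21 = \frac{5}{4 \left(-2 + 2^{3}\right)} \left(\left(3 + 16\right) + 6\right) 21 = \frac{5}{4 \left(-2 + 8\right)} \left(19 + 6\right) 21 = \frac{5}{4 \cdot 6} \cdot 25 \cdot 21 = \frac{5}{4} \cdot \frac{1}{6} \cdot 25 \cdot 21 = \frac{5}{24} \cdot 25 \cdot 21 = \frac{125}{24} \cdot 21 = \frac{875}{8}$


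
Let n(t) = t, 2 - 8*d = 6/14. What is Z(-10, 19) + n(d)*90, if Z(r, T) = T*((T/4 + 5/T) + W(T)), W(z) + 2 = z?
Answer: 6103/14 ≈ 435.93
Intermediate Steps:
d = 11/56 (d = 1/4 - 3/(4*14) = 1/4 - 1/8*3/7 = 1/4 - 3/56 = 11/56 ≈ 0.19643)
W(z) = -2 + z
Z(r, T) = T*(-2 + 5/T + 5*T/4) (Z(r, T) = T*((T/4 + 5/T) + (-2 + T)) = T*((5/T + T/4) + (-2 + T)) = T*(-2 + 5/T + 5*T/4))
Z(-10, 19) + n(d)*90 = (5 - 2*19 + (5/4)*19**2) + (11/56)*90 = (5 - 38 + (5/4)*361) + 495/28 = (5 - 38 + 1805/4) + 495/28 = 1673/4 + 495/28 = 6103/14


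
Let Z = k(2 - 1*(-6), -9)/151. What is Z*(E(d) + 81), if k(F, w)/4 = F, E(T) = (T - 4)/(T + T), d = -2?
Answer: 2640/151 ≈ 17.483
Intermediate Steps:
E(T) = (-4 + T)/(2*T) (E(T) = (-4 + T)/((2*T)) = (-4 + T)*(1/(2*T)) = (-4 + T)/(2*T))
k(F, w) = 4*F
Z = 32/151 (Z = (4*(2 - 1*(-6)))/151 = (4*(2 + 6))*(1/151) = (4*8)*(1/151) = 32*(1/151) = 32/151 ≈ 0.21192)
Z*(E(d) + 81) = 32*((½)*(-4 - 2)/(-2) + 81)/151 = 32*((½)*(-½)*(-6) + 81)/151 = 32*(3/2 + 81)/151 = (32/151)*(165/2) = 2640/151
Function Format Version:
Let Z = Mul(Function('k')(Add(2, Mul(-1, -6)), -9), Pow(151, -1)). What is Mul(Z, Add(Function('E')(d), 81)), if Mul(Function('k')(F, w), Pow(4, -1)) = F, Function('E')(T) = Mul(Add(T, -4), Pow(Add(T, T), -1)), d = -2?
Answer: Rational(2640, 151) ≈ 17.483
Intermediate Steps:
Function('E')(T) = Mul(Rational(1, 2), Pow(T, -1), Add(-4, T)) (Function('E')(T) = Mul(Add(-4, T), Pow(Mul(2, T), -1)) = Mul(Add(-4, T), Mul(Rational(1, 2), Pow(T, -1))) = Mul(Rational(1, 2), Pow(T, -1), Add(-4, T)))
Function('k')(F, w) = Mul(4, F)
Z = Rational(32, 151) (Z = Mul(Mul(4, Add(2, Mul(-1, -6))), Pow(151, -1)) = Mul(Mul(4, Add(2, 6)), Rational(1, 151)) = Mul(Mul(4, 8), Rational(1, 151)) = Mul(32, Rational(1, 151)) = Rational(32, 151) ≈ 0.21192)
Mul(Z, Add(Function('E')(d), 81)) = Mul(Rational(32, 151), Add(Mul(Rational(1, 2), Pow(-2, -1), Add(-4, -2)), 81)) = Mul(Rational(32, 151), Add(Mul(Rational(1, 2), Rational(-1, 2), -6), 81)) = Mul(Rational(32, 151), Add(Rational(3, 2), 81)) = Mul(Rational(32, 151), Rational(165, 2)) = Rational(2640, 151)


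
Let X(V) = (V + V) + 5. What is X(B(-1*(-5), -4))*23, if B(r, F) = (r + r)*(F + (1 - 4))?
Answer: -3105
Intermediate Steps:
B(r, F) = 2*r*(-3 + F) (B(r, F) = (2*r)*(F - 3) = (2*r)*(-3 + F) = 2*r*(-3 + F))
X(V) = 5 + 2*V (X(V) = 2*V + 5 = 5 + 2*V)
X(B(-1*(-5), -4))*23 = (5 + 2*(2*(-1*(-5))*(-3 - 4)))*23 = (5 + 2*(2*5*(-7)))*23 = (5 + 2*(-70))*23 = (5 - 140)*23 = -135*23 = -3105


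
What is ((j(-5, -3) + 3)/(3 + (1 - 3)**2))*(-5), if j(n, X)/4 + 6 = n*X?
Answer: -195/7 ≈ -27.857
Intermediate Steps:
j(n, X) = -24 + 4*X*n (j(n, X) = -24 + 4*(n*X) = -24 + 4*(X*n) = -24 + 4*X*n)
((j(-5, -3) + 3)/(3 + (1 - 3)**2))*(-5) = (((-24 + 4*(-3)*(-5)) + 3)/(3 + (1 - 3)**2))*(-5) = (((-24 + 60) + 3)/(3 + (-2)**2))*(-5) = ((36 + 3)/(3 + 4))*(-5) = (39/7)*(-5) = -195/7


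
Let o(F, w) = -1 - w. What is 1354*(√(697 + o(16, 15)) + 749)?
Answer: 1014146 + 1354*√681 ≈ 1.0495e+6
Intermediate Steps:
1354*(√(697 + o(16, 15)) + 749) = 1354*(√(697 + (-1 - 1*15)) + 749) = 1354*(√(697 + (-1 - 15)) + 749) = 1354*(√(697 - 16) + 749) = 1354*(√681 + 749) = 1354*(749 + √681) = 1014146 + 1354*√681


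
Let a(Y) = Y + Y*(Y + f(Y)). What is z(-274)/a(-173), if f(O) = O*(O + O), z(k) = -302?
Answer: 151/5162839 ≈ 2.9247e-5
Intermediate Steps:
f(O) = 2*O² (f(O) = O*(2*O) = 2*O²)
a(Y) = Y + Y*(Y + 2*Y²)
z(-274)/a(-173) = -302*(-1/(173*(1 - 173 + 2*(-173)²))) = -302*(-1/(173*(1 - 173 + 2*29929))) = -302*(-1/(173*(1 - 173 + 59858))) = -302/((-173*59686)) = -302/(-10325678) = -302*(-1/10325678) = 151/5162839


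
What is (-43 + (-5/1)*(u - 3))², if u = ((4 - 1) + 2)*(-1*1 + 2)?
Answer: 2809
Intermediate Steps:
u = 5 (u = (3 + 2)*(-1 + 2) = 5*1 = 5)
(-43 + (-5/1)*(u - 3))² = (-43 + (-5/1)*(5 - 3))² = (-43 - 5*1*2)² = (-43 - 5*2)² = (-43 - 10)² = (-53)² = 2809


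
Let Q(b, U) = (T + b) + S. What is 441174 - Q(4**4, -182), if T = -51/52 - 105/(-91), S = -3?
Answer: 22927883/52 ≈ 4.4092e+5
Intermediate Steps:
T = 9/52 (T = -51*1/52 - 105*(-1/91) = -51/52 + 15/13 = 9/52 ≈ 0.17308)
Q(b, U) = -147/52 + b (Q(b, U) = (9/52 + b) - 3 = -147/52 + b)
441174 - Q(4**4, -182) = 441174 - (-147/52 + 4**4) = 441174 - (-147/52 + 256) = 441174 - 1*13165/52 = 441174 - 13165/52 = 22927883/52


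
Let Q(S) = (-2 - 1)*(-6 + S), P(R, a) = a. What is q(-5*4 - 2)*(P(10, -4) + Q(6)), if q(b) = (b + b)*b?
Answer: -3872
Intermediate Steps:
Q(S) = 18 - 3*S (Q(S) = -3*(-6 + S) = 18 - 3*S)
q(b) = 2*b² (q(b) = (2*b)*b = 2*b²)
q(-5*4 - 2)*(P(10, -4) + Q(6)) = (2*(-5*4 - 2)²)*(-4 + (18 - 3*6)) = (2*(-20 - 2)²)*(-4 + (18 - 18)) = (2*(-22)²)*(-4 + 0) = (2*484)*(-4) = 968*(-4) = -3872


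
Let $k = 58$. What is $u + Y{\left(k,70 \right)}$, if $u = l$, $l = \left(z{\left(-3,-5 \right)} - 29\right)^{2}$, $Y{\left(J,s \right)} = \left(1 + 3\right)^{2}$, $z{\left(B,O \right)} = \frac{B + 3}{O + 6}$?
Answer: $857$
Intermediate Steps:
$z{\left(B,O \right)} = \frac{3 + B}{6 + O}$
$Y{\left(J,s \right)} = 16$ ($Y{\left(J,s \right)} = 4^{2} = 16$)
$l = 841$ ($l = \left(\frac{3 - 3}{6 - 5} - 29\right)^{2} = \left(1^{-1} \cdot 0 - 29\right)^{2} = \left(1 \cdot 0 - 29\right)^{2} = \left(0 - 29\right)^{2} = \left(-29\right)^{2} = 841$)
$u = 841$
$u + Y{\left(k,70 \right)} = 841 + 16 = 857$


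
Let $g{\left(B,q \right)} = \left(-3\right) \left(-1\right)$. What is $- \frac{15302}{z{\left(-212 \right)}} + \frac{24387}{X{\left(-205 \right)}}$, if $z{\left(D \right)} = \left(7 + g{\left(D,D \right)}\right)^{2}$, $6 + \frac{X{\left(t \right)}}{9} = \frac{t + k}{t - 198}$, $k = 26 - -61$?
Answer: $- \frac{173273}{276} \approx -627.8$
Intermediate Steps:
$k = 87$ ($k = 26 + 61 = 87$)
$g{\left(B,q \right)} = 3$
$X{\left(t \right)} = -54 + \frac{9 \left(87 + t\right)}{-198 + t}$ ($X{\left(t \right)} = -54 + 9 \frac{t + 87}{t - 198} = -54 + 9 \frac{87 + t}{-198 + t} = -54 + \frac{9 \left(87 + t\right)}{-198 + t}$)
$z{\left(D \right)} = 100$ ($z{\left(D \right)} = \left(7 + 3\right)^{2} = 10^{2} = 100$)
$- \frac{15302}{z{\left(-212 \right)}} + \frac{24387}{X{\left(-205 \right)}} = - \frac{15302}{100} + \frac{24387}{45 \frac{1}{-198 - 205} \left(255 - -205\right)} = \left(-15302\right) \frac{1}{100} + \frac{24387}{45 \frac{1}{-403} \left(255 + 205\right)} = - \frac{7651}{50} + \frac{24387}{45 \left(- \frac{1}{403}\right) 460} = - \frac{7651}{50} + \frac{24387}{- \frac{20700}{403}} = - \frac{7651}{50} + 24387 \left(- \frac{403}{20700}\right) = - \frac{7651}{50} - \frac{3275987}{6900} = - \frac{173273}{276}$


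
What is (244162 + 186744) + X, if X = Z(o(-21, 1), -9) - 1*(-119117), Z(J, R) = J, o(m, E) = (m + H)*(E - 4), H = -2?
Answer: 550092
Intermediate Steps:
o(m, E) = (-4 + E)*(-2 + m) (o(m, E) = (m - 2)*(E - 4) = (-2 + m)*(-4 + E) = (-4 + E)*(-2 + m))
X = 119186 (X = (8 - 4*(-21) - 2*1 + 1*(-21)) - 1*(-119117) = (8 + 84 - 2 - 21) + 119117 = 69 + 119117 = 119186)
(244162 + 186744) + X = (244162 + 186744) + 119186 = 430906 + 119186 = 550092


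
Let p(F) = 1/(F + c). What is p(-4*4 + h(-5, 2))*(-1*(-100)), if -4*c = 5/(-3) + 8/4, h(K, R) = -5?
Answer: -1200/253 ≈ -4.7431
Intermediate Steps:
c = -1/12 (c = -(5/(-3) + 8/4)/4 = -(5*(-⅓) + 8*(¼))/4 = -(-5/3 + 2)/4 = -¼*⅓ = -1/12 ≈ -0.083333)
p(F) = 1/(-1/12 + F) (p(F) = 1/(F - 1/12) = 1/(-1/12 + F))
p(-4*4 + h(-5, 2))*(-1*(-100)) = (12/(-1 + 12*(-4*4 - 5)))*(-1*(-100)) = (12/(-1 + 12*(-16 - 5)))*100 = (12/(-1 + 12*(-21)))*100 = (12/(-1 - 252))*100 = (12/(-253))*100 = (12*(-1/253))*100 = -12/253*100 = -1200/253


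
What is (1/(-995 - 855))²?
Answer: 1/3422500 ≈ 2.9218e-7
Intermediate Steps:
(1/(-995 - 855))² = (1/(-1850))² = (-1/1850)² = 1/3422500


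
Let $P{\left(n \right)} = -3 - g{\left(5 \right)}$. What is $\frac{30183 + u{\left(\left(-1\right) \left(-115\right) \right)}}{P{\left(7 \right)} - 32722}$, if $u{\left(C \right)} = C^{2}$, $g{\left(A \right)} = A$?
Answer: $- \frac{21704}{16365} \approx -1.3262$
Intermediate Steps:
$P{\left(n \right)} = -8$ ($P{\left(n \right)} = -3 - 5 = -8$)
$\frac{30183 + u{\left(\left(-1\right) \left(-115\right) \right)}}{P{\left(7 \right)} - 32722} = \frac{30183 + \left(\left(-1\right) \left(-115\right)\right)^{2}}{-8 - 32722} = \frac{30183 + 115^{2}}{-32730} = \left(30183 + 13225\right) \left(- \frac{1}{32730}\right) = 43408 \left(- \frac{1}{32730}\right) = - \frac{21704}{16365}$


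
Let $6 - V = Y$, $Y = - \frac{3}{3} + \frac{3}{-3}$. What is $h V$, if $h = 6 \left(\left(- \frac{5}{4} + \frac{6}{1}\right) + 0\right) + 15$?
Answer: $348$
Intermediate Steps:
$h = \frac{87}{2}$ ($h = 6 \left(\left(\left(-5\right) \frac{1}{4} + 6 \cdot 1\right) + 0\right) + 15 = 6 \left(\left(- \frac{5}{4} + 6\right) + 0\right) + 15 = 6 \left(\frac{19}{4} + 0\right) + 15 = 6 \cdot \frac{19}{4} + 15 = \frac{57}{2} + 15 = \frac{87}{2} \approx 43.5$)
$Y = -2$ ($Y = \left(-3\right) \frac{1}{3} + 3 \left(- \frac{1}{3}\right) = -1 - 1 = -2$)
$V = 8$ ($V = 6 - -2 = 6 + 2 = 8$)
$h V = \frac{87}{2} \cdot 8 = 348$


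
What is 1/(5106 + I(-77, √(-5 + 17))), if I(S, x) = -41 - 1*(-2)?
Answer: 1/5067 ≈ 0.00019736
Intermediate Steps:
I(S, x) = -39 (I(S, x) = -41 + 2 = -39)
1/(5106 + I(-77, √(-5 + 17))) = 1/(5106 - 39) = 1/5067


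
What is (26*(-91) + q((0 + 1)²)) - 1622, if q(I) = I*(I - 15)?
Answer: -4002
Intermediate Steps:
q(I) = I*(-15 + I)
(26*(-91) + q((0 + 1)²)) - 1622 = (26*(-91) + (0 + 1)²*(-15 + (0 + 1)²)) - 1622 = (-2366 + 1²*(-15 + 1²)) - 1622 = (-2366 + 1*(-15 + 1)) - 1622 = (-2366 + 1*(-14)) - 1622 = (-2366 - 14) - 1622 = -2380 - 1622 = -4002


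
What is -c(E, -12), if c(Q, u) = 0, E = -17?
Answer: 0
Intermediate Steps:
-c(E, -12) = -1*0 = 0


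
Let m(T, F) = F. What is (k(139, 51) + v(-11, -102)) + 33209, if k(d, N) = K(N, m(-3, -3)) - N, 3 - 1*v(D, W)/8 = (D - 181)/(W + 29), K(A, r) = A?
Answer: 2424473/73 ≈ 33212.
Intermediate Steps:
v(D, W) = 24 - 8*(-181 + D)/(29 + W) (v(D, W) = 24 - 8*(D - 181)/(W + 29) = 24 - 8*(-181 + D)/(29 + W))
k(d, N) = 0 (k(d, N) = N - N = 0)
(k(139, 51) + v(-11, -102)) + 33209 = (0 + 8*(268 - 1*(-11) + 3*(-102))/(29 - 102)) + 33209 = (0 + 8*(268 + 11 - 306)/(-73)) + 33209 = (0 + 8*(-1/73)*(-27)) + 33209 = (0 + 216/73) + 33209 = 216/73 + 33209 = 2424473/73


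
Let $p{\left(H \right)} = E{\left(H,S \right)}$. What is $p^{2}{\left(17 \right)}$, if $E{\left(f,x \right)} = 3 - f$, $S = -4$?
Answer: $196$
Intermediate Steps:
$p{\left(H \right)} = 3 - H$
$p^{2}{\left(17 \right)} = \left(3 - 17\right)^{2} = \left(-14\right)^{2} = 196$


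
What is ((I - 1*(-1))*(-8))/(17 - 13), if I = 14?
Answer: -30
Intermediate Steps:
((I - 1*(-1))*(-8))/(17 - 13) = ((14 - 1*(-1))*(-8))/(17 - 13) = ((14 + 1)*(-8))/4 = (15*(-8))*(¼) = -120*¼ = -30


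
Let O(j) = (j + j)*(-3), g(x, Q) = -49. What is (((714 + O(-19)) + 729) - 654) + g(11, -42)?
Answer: 854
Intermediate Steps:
O(j) = -6*j (O(j) = (2*j)*(-3) = -6*j)
(((714 + O(-19)) + 729) - 654) + g(11, -42) = (((714 - 6*(-19)) + 729) - 654) - 49 = (((714 + 114) + 729) - 654) - 49 = ((828 + 729) - 654) - 49 = (1557 - 654) - 49 = 903 - 49 = 854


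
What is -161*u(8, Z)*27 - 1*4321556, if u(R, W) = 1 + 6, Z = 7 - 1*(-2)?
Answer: -4351985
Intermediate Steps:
Z = 9 (Z = 7 + 2 = 9)
u(R, W) = 7
-161*u(8, Z)*27 - 1*4321556 = -161*7*27 - 1*4321556 = -1127*27 - 4321556 = -30429 - 4321556 = -4351985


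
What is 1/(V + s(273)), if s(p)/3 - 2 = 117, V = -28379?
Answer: -1/28022 ≈ -3.5686e-5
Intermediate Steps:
s(p) = 357 (s(p) = 6 + 3*117 = 6 + 351 = 357)
1/(V + s(273)) = 1/(-28379 + 357) = 1/(-28022) = -1/28022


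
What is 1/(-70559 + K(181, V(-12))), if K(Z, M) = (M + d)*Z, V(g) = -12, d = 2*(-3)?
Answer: -1/73817 ≈ -1.3547e-5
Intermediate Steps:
d = -6
K(Z, M) = Z*(-6 + M) (K(Z, M) = (M - 6)*Z = (-6 + M)*Z = Z*(-6 + M))
1/(-70559 + K(181, V(-12))) = 1/(-70559 + 181*(-6 - 12)) = 1/(-70559 + 181*(-18)) = 1/(-70559 - 3258) = 1/(-73817) = -1/73817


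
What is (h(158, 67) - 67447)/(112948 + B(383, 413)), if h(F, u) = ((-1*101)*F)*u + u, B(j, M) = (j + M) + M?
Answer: -1136566/114157 ≈ -9.9562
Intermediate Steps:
B(j, M) = j + 2*M (B(j, M) = (M + j) + M = j + 2*M)
h(F, u) = u - 101*F*u (h(F, u) = (-101*F)*u + u = -101*F*u + u = u - 101*F*u)
(h(158, 67) - 67447)/(112948 + B(383, 413)) = (67*(1 - 101*158) - 67447)/(112948 + (383 + 2*413)) = (67*(1 - 15958) - 67447)/(112948 + (383 + 826)) = (67*(-15957) - 67447)/(112948 + 1209) = (-1069119 - 67447)/114157 = -1136566*1/114157 = -1136566/114157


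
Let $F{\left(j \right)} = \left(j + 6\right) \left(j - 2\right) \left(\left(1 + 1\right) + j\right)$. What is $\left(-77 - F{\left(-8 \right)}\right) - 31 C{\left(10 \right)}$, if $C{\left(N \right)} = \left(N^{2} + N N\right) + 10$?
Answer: $-6467$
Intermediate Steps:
$C{\left(N \right)} = 10 + 2 N^{2}$ ($C{\left(N \right)} = \left(N^{2} + N^{2}\right) + 10 = 2 N^{2} + 10 = 10 + 2 N^{2}$)
$F{\left(j \right)} = \left(-2 + j\right) \left(2 + j\right) \left(6 + j\right)$ ($F{\left(j \right)} = \left(6 + j\right) \left(-2 + j\right) \left(2 + j\right) = \left(-2 + j\right) \left(6 + j\right) \left(2 + j\right) = \left(-2 + j\right) \left(2 + j\right) \left(6 + j\right)$)
$\left(-77 - F{\left(-8 \right)}\right) - 31 C{\left(10 \right)} = \left(-77 - \left(-24 + \left(-8\right)^{3} - -32 + 6 \left(-8\right)^{2}\right)\right) - 31 \left(10 + 2 \cdot 10^{2}\right) = \left(-77 - \left(-24 - 512 + 32 + 6 \cdot 64\right)\right) - 31 \left(10 + 2 \cdot 100\right) = \left(-77 - \left(-24 - 512 + 32 + 384\right)\right) - 31 \left(10 + 200\right) = \left(-77 - -120\right) - 6510 = \left(-77 + 120\right) - 6510 = 43 - 6510 = -6467$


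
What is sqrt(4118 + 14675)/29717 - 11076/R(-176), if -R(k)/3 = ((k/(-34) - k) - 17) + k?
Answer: -62764/201 + sqrt(18793)/29717 ≈ -312.25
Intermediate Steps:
R(k) = 51 + 3*k/34 (R(k) = -3*(((k/(-34) - k) - 17) + k) = -3*(((k*(-1/34) - k) - 17) + k) = -3*(((-k/34 - k) - 17) + k) = -3*((-35*k/34 - 17) + k) = -3*((-17 - 35*k/34) + k) = -3*(-17 - k/34) = 51 + 3*k/34)
sqrt(4118 + 14675)/29717 - 11076/R(-176) = sqrt(4118 + 14675)/29717 - 11076/(51 + (3/34)*(-176)) = sqrt(18793)*(1/29717) - 11076/(51 - 264/17) = sqrt(18793)/29717 - 11076/603/17 = sqrt(18793)/29717 - 11076*17/603 = sqrt(18793)/29717 - 62764/201 = -62764/201 + sqrt(18793)/29717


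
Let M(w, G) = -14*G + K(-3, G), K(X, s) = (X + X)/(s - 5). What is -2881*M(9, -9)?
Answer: -2549685/7 ≈ -3.6424e+5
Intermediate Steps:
K(X, s) = 2*X/(-5 + s) (K(X, s) = (2*X)/(-5 + s) = 2*X/(-5 + s))
M(w, G) = -14*G - 6/(-5 + G) (M(w, G) = -14*G + 2*(-3)/(-5 + G) = -14*G - 6/(-5 + G))
-2881*M(9, -9) = -5762*(-3 - 7*(-9)*(-5 - 9))/(-5 - 9) = -5762*(-3 - 7*(-9)*(-14))/(-14) = -5762*(-1)*(-3 - 882)/14 = -5762*(-1)*(-885)/14 = -2881*885/7 = -2549685/7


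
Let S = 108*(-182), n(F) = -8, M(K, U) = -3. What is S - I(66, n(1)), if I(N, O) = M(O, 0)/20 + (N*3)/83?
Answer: -32632671/1660 ≈ -19658.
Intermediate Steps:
I(N, O) = -3/20 + 3*N/83 (I(N, O) = -3/20 + (N*3)/83 = -3*1/20 + (3*N)*(1/83) = -3/20 + 3*N/83)
S = -19656
S - I(66, n(1)) = -19656 - (-3/20 + (3/83)*66) = -19656 - (-3/20 + 198/83) = -19656 - 1*3711/1660 = -19656 - 3711/1660 = -32632671/1660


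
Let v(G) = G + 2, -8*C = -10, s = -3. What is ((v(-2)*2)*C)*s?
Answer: 0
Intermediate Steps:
C = 5/4 (C = -⅛*(-10) = 5/4 ≈ 1.2500)
v(G) = 2 + G
((v(-2)*2)*C)*s = (((2 - 2)*2)*(5/4))*(-3) = ((0*2)*(5/4))*(-3) = (0*(5/4))*(-3) = 0*(-3) = 0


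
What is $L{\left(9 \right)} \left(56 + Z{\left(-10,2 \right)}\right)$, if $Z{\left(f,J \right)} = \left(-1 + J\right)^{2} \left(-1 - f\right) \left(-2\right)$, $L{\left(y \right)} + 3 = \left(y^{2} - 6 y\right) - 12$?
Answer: $456$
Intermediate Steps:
$L{\left(y \right)} = -15 + y^{2} - 6 y$ ($L{\left(y \right)} = -3 - \left(12 - y^{2} + 6 y\right) = -15 + y^{2} - 6 y$)
$Z{\left(f,J \right)} = - 2 \left(-1 + J\right)^{2} \left(-1 - f\right)$
$L{\left(9 \right)} \left(56 + Z{\left(-10,2 \right)}\right) = \left(-15 + 9^{2} - 54\right) \left(56 + 2 \left(-1 + 2\right)^{2} \left(1 - 10\right)\right) = \left(-15 + 81 - 54\right) \left(56 + 2 \cdot 1^{2} \left(-9\right)\right) = 12 \left(56 + 2 \cdot 1 \left(-9\right)\right) = 12 \left(56 - 18\right) = 12 \cdot 38 = 456$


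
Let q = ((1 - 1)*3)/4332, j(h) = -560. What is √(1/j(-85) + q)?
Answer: I*√35/140 ≈ 0.042258*I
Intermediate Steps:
q = 0 (q = (0*3)/4332 = (1/4332)*0 = 0)
√(1/j(-85) + q) = √(1/(-560) + 0) = √(-1/560 + 0) = √(-1/560) = I*√35/140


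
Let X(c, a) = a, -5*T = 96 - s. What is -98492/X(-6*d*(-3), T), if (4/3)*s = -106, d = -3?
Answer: 984920/351 ≈ 2806.0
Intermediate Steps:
s = -159/2 (s = (¾)*(-106) = -159/2 ≈ -79.500)
T = -351/10 (T = -(96 - 1*(-159/2))/5 = -(96 + 159/2)/5 = -⅕*351/2 = -351/10 ≈ -35.100)
-98492/X(-6*d*(-3), T) = -98492/(-351/10) = -98492*(-10/351) = 984920/351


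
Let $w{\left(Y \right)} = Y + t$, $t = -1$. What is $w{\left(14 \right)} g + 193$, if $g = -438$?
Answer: $-5501$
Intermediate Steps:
$w{\left(Y \right)} = -1 + Y$ ($w{\left(Y \right)} = Y - 1 = -1 + Y$)
$w{\left(14 \right)} g + 193 = \left(-1 + 14\right) \left(-438\right) + 193 = 13 \left(-438\right) + 193 = -5694 + 193 = -5501$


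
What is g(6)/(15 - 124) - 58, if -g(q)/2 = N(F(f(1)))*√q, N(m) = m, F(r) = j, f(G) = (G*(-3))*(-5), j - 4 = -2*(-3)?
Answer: -58 + 20*√6/109 ≈ -57.551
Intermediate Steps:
j = 10 (j = 4 - 2*(-3) = 4 + 6 = 10)
f(G) = 15*G (f(G) = -3*G*(-5) = 15*G)
F(r) = 10
g(q) = -20*√q
g(6)/(15 - 124) - 58 = (-20*√6)/(15 - 124) - 58 = -20*√6/(-109) - 58 = -20*√6*(-1/109) - 58 = 20*√6/109 - 58 = -58 + 20*√6/109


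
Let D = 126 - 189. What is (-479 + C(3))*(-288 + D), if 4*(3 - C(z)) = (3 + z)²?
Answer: 170235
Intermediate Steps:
C(z) = 3 - (3 + z)²/4
D = -63
(-479 + C(3))*(-288 + D) = (-479 + (3 - (3 + 3)²/4))*(-288 - 63) = (-479 + (3 - ¼*6²))*(-351) = (-479 + (3 - ¼*36))*(-351) = (-479 + (3 - 9))*(-351) = (-479 - 6)*(-351) = -485*(-351) = 170235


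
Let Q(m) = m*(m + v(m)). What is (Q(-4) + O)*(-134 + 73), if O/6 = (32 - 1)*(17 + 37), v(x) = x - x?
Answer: -613660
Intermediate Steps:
v(x) = 0
O = 10044 (O = 6*((32 - 1)*(17 + 37)) = 6*(31*54) = 6*1674 = 10044)
Q(m) = m² (Q(m) = m*(m + 0) = m*m = m²)
(Q(-4) + O)*(-134 + 73) = ((-4)² + 10044)*(-134 + 73) = (16 + 10044)*(-61) = 10060*(-61) = -613660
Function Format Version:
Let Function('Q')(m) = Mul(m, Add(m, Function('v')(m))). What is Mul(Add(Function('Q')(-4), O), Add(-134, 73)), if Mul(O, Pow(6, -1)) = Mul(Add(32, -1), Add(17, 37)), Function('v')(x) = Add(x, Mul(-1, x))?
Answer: -613660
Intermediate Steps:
Function('v')(x) = 0
O = 10044 (O = Mul(6, Mul(Add(32, -1), Add(17, 37))) = Mul(6, Mul(31, 54)) = Mul(6, 1674) = 10044)
Function('Q')(m) = Pow(m, 2) (Function('Q')(m) = Mul(m, Add(m, 0)) = Mul(m, m) = Pow(m, 2))
Mul(Add(Function('Q')(-4), O), Add(-134, 73)) = Mul(Add(Pow(-4, 2), 10044), Add(-134, 73)) = Mul(Add(16, 10044), -61) = Mul(10060, -61) = -613660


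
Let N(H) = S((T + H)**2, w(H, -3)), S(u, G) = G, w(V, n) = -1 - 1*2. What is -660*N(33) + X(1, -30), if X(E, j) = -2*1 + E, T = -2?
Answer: 1979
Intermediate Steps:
w(V, n) = -3 (w(V, n) = -1 - 2 = -3)
N(H) = -3
X(E, j) = -2 + E
-660*N(33) + X(1, -30) = -660*(-3) + (-2 + 1) = 1980 - 1 = 1979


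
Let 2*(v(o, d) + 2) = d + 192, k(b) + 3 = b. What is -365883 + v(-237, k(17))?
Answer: -365782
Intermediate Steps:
k(b) = -3 + b
v(o, d) = 94 + d/2 (v(o, d) = -2 + (d + 192)/2 = -2 + (192 + d)/2 = -2 + (96 + d/2) = 94 + d/2)
-365883 + v(-237, k(17)) = -365883 + (94 + (-3 + 17)/2) = -365883 + (94 + (½)*14) = -365883 + (94 + 7) = -365883 + 101 = -365782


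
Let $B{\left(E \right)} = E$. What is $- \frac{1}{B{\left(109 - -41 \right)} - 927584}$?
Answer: $\frac{1}{927434} \approx 1.0782 \cdot 10^{-6}$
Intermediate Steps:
$- \frac{1}{B{\left(109 - -41 \right)} - 927584} = - \frac{1}{\left(109 - -41\right) - 927584} = - \frac{1}{\left(109 + 41\right) - 927584} = - \frac{1}{150 - 927584} = - \frac{1}{-927434} = \left(-1\right) \left(- \frac{1}{927434}\right) = \frac{1}{927434}$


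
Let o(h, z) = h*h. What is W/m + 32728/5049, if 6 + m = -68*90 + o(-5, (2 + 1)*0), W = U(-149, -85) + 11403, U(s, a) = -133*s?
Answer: 42043748/30803949 ≈ 1.3649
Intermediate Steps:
W = 31220 (W = -133*(-149) + 11403 = 19817 + 11403 = 31220)
o(h, z) = h²
m = -6101 (m = -6 + (-68*90 + (-5)²) = -6 + (-6120 + 25) = -6 - 6095 = -6101)
W/m + 32728/5049 = 31220/(-6101) + 32728/5049 = 31220*(-1/6101) + 32728*(1/5049) = -31220/6101 + 32728/5049 = 42043748/30803949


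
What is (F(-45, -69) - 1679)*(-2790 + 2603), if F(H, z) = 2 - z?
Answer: 300696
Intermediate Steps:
(F(-45, -69) - 1679)*(-2790 + 2603) = ((2 - 1*(-69)) - 1679)*(-2790 + 2603) = ((2 + 69) - 1679)*(-187) = (71 - 1679)*(-187) = -1608*(-187) = 300696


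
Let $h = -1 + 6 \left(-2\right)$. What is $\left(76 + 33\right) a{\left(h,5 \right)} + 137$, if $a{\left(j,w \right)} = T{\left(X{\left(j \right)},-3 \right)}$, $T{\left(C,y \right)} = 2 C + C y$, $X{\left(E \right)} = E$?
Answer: $1554$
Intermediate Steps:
$h = -13$ ($h = -1 - 12 = -13$)
$a{\left(j,w \right)} = - j$ ($a{\left(j,w \right)} = j \left(2 - 3\right) = j \left(-1\right) = - j$)
$\left(76 + 33\right) a{\left(h,5 \right)} + 137 = \left(76 + 33\right) \left(\left(-1\right) \left(-13\right)\right) + 137 = 109 \cdot 13 + 137 = 1417 + 137 = 1554$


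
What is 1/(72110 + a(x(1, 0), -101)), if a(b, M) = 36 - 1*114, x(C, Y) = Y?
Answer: 1/72032 ≈ 1.3883e-5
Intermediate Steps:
a(b, M) = -78 (a(b, M) = 36 - 114 = -78)
1/(72110 + a(x(1, 0), -101)) = 1/(72110 - 78) = 1/72032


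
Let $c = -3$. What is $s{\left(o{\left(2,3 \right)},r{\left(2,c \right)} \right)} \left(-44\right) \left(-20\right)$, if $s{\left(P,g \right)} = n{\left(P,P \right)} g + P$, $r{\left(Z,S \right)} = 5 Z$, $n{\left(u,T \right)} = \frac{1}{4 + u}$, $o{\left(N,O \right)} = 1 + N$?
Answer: $\frac{27280}{7} \approx 3897.1$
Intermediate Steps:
$s{\left(P,g \right)} = P + \frac{g}{4 + P}$ ($s{\left(P,g \right)} = \frac{g}{4 + P} + P = P + \frac{g}{4 + P}$)
$s{\left(o{\left(2,3 \right)},r{\left(2,c \right)} \right)} \left(-44\right) \left(-20\right) = \frac{5 \cdot 2 + \left(1 + 2\right) \left(4 + \left(1 + 2\right)\right)}{4 + \left(1 + 2\right)} \left(-44\right) \left(-20\right) = \frac{10 + 3 \left(4 + 3\right)}{4 + 3} \left(-44\right) \left(-20\right) = \frac{10 + 3 \cdot 7}{7} \left(-44\right) \left(-20\right) = \frac{10 + 21}{7} \left(-44\right) \left(-20\right) = \frac{1}{7} \cdot 31 \left(-44\right) \left(-20\right) = \frac{31}{7} \left(-44\right) \left(-20\right) = \left(- \frac{1364}{7}\right) \left(-20\right) = \frac{27280}{7}$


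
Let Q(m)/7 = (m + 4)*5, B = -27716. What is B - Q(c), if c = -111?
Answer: -23971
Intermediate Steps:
Q(m) = 140 + 35*m (Q(m) = 7*((m + 4)*5) = 7*((4 + m)*5) = 7*(20 + 5*m) = 140 + 35*m)
B - Q(c) = -27716 - (140 + 35*(-111)) = -27716 - (140 - 3885) = -27716 - 1*(-3745) = -27716 + 3745 = -23971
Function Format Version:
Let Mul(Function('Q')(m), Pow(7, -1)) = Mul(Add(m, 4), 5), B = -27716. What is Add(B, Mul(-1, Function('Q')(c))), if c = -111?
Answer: -23971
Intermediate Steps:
Function('Q')(m) = Add(140, Mul(35, m)) (Function('Q')(m) = Mul(7, Mul(Add(m, 4), 5)) = Mul(7, Mul(Add(4, m), 5)) = Mul(7, Add(20, Mul(5, m))) = Add(140, Mul(35, m)))
Add(B, Mul(-1, Function('Q')(c))) = Add(-27716, Mul(-1, Add(140, Mul(35, -111)))) = Add(-27716, Mul(-1, Add(140, -3885))) = Add(-27716, Mul(-1, -3745)) = Add(-27716, 3745) = -23971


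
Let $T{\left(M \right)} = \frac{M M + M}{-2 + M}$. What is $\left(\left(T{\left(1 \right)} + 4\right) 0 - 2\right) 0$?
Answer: $0$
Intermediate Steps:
$T{\left(M \right)} = \frac{M + M^{2}}{-2 + M}$ ($T{\left(M \right)} = \frac{M^{2} + M}{-2 + M} = \frac{M + M^{2}}{-2 + M}$)
$\left(\left(T{\left(1 \right)} + 4\right) 0 - 2\right) 0 = \left(\left(1 \frac{1}{-2 + 1} \left(1 + 1\right) + 4\right) 0 - 2\right) 0 = \left(\left(1 \frac{1}{-1} \cdot 2 + 4\right) 0 - 2\right) 0 = \left(\left(1 \left(-1\right) 2 + 4\right) 0 - 2\right) 0 = \left(\left(-2 + 4\right) 0 - 2\right) 0 = \left(2 \cdot 0 - 2\right) 0 = \left(0 - 2\right) 0 = \left(-2\right) 0 = 0$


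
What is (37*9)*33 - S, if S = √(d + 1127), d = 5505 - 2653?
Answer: 10989 - √3979 ≈ 10926.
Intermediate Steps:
d = 2852
S = √3979 (S = √(2852 + 1127) = √3979 ≈ 63.079)
(37*9)*33 - S = (37*9)*33 - √3979 = 333*33 - √3979 = 10989 - √3979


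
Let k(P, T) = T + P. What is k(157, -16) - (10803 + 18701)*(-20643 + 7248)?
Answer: 395206221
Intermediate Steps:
k(P, T) = P + T
k(157, -16) - (10803 + 18701)*(-20643 + 7248) = (157 - 16) - (10803 + 18701)*(-20643 + 7248) = 141 - 29504*(-13395) = 141 - 1*(-395206080) = 141 + 395206080 = 395206221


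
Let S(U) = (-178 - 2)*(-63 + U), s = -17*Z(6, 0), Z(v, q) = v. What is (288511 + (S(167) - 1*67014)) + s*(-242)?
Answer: 227461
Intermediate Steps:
s = -102 (s = -17*6 = -102)
S(U) = 11340 - 180*U (S(U) = -180*(-63 + U) = 11340 - 180*U)
(288511 + (S(167) - 1*67014)) + s*(-242) = (288511 + ((11340 - 180*167) - 1*67014)) - 102*(-242) = (288511 + ((11340 - 30060) - 67014)) + 24684 = (288511 + (-18720 - 67014)) + 24684 = (288511 - 85734) + 24684 = 202777 + 24684 = 227461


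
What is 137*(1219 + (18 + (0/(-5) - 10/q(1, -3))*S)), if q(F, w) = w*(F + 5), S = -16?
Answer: 1514261/9 ≈ 1.6825e+5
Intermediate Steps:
q(F, w) = w*(5 + F)
137*(1219 + (18 + (0/(-5) - 10/q(1, -3))*S)) = 137*(1219 + (18 + (0/(-5) - 10*(-1/(3*(5 + 1))))*(-16))) = 137*(1219 + (18 + (0*(-⅕) - 10/((-3*6)))*(-16))) = 137*(1219 + (18 + (0 - 10/(-18))*(-16))) = 137*(1219 + (18 + (0 - 10*(-1/18))*(-16))) = 137*(1219 + (18 + (0 + 5/9)*(-16))) = 137*(1219 + (18 + (5/9)*(-16))) = 137*(1219 + (18 - 80/9)) = 137*(1219 + 82/9) = 137*(11053/9) = 1514261/9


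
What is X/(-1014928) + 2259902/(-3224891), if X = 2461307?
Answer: -10231084609593/3273032172848 ≈ -3.1259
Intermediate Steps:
X/(-1014928) + 2259902/(-3224891) = 2461307/(-1014928) + 2259902/(-3224891) = 2461307*(-1/1014928) + 2259902*(-1/3224891) = -2461307/1014928 - 2259902/3224891 = -10231084609593/3273032172848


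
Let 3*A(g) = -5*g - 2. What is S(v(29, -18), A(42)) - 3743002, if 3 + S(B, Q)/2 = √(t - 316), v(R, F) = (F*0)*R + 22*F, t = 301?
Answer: -3743008 + 2*I*√15 ≈ -3.743e+6 + 7.746*I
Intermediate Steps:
A(g) = -⅔ - 5*g/3 (A(g) = (-5*g - 2)/3 = (-2 - 5*g)/3 = -⅔ - 5*g/3)
v(R, F) = 22*F (v(R, F) = 0*R + 22*F = 0 + 22*F = 22*F)
S(B, Q) = -6 + 2*I*√15 (S(B, Q) = -6 + 2*√(301 - 316) = -6 + 2*√(-15) = -6 + 2*(I*√15) = -6 + 2*I*√15)
S(v(29, -18), A(42)) - 3743002 = (-6 + 2*I*√15) - 3743002 = -3743008 + 2*I*√15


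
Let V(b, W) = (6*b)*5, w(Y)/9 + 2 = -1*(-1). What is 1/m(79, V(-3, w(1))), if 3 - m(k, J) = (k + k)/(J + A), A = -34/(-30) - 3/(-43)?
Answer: 28637/136866 ≈ 0.20923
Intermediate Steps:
w(Y) = -9 (w(Y) = -18 + 9*(-1*(-1)) = -18 + 9*1 = -18 + 9 = -9)
V(b, W) = 30*b
A = 776/645 (A = -34*(-1/30) - 3*(-1/43) = 17/15 + 3/43 = 776/645 ≈ 1.2031)
m(k, J) = 3 - 2*k/(776/645 + J) (m(k, J) = 3 - (k + k)/(J + 776/645) = 3 - 2*k/(776/645 + J))
1/m(79, V(-3, w(1))) = 1/(3*(776 - 430*79 + 645*(30*(-3)))/(776 + 645*(30*(-3)))) = 1/(3*(776 - 33970 + 645*(-90))/(776 + 645*(-90))) = 1/(3*(776 - 33970 - 58050)/(776 - 58050)) = 1/(3*(-91244)/(-57274)) = 1/(3*(-1/57274)*(-91244)) = 1/(136866/28637) = 28637/136866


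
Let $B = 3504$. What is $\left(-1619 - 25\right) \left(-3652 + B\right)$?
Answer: $243312$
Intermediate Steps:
$\left(-1619 - 25\right) \left(-3652 + B\right) = \left(-1619 - 25\right) \left(-3652 + 3504\right) = \left(-1644\right) \left(-148\right) = 243312$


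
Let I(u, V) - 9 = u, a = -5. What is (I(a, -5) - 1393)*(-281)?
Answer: 390309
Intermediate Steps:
I(u, V) = 9 + u
(I(a, -5) - 1393)*(-281) = ((9 - 5) - 1393)*(-281) = (4 - 1393)*(-281) = -1389*(-281) = 390309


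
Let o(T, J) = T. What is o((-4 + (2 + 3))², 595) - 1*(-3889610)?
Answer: 3889611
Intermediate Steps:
o((-4 + (2 + 3))², 595) - 1*(-3889610) = (-4 + (2 + 3))² - 1*(-3889610) = (-4 + 5)² + 3889610 = 1² + 3889610 = 1 + 3889610 = 3889611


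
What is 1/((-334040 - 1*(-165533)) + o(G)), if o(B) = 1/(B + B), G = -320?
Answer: -640/107844481 ≈ -5.9345e-6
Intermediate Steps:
o(B) = 1/(2*B)
1/((-334040 - 1*(-165533)) + o(G)) = 1/((-334040 - 1*(-165533)) + (½)/(-320)) = 1/((-334040 + 165533) + (½)*(-1/320)) = 1/(-168507 - 1/640) = 1/(-107844481/640) = -640/107844481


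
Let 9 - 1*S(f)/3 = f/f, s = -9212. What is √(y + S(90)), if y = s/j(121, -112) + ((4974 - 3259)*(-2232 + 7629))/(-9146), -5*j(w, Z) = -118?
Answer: I*√401352530103646/539614 ≈ 37.126*I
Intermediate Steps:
j(w, Z) = 118/5 (j(w, Z) = -⅕*(-118) = 118/5)
S(f) = 24 (S(f) = 27 - 3*f/f = 27 - 3*1 = 27 - 3 = 24)
y = -756727825/539614 (y = -9212/118/5 + ((4974 - 3259)*(-2232 + 7629))/(-9146) = -9212*5/118 + (1715*5397)*(-1/9146) = -23030/59 + 9255855*(-1/9146) = -23030/59 - 9255855/9146 = -756727825/539614 ≈ -1402.3)
√(y + S(90)) = √(-756727825/539614 + 24) = √(-743777089/539614) = I*√401352530103646/539614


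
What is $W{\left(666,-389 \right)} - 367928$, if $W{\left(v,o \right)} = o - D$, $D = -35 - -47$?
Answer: $-368329$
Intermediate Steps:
$D = 12$ ($D = -35 + 47 = 12$)
$W{\left(v,o \right)} = -12 + o$ ($W{\left(v,o \right)} = o - 12 = -12 + o$)
$W{\left(666,-389 \right)} - 367928 = \left(-12 - 389\right) - 367928 = -401 - 367928 = -368329$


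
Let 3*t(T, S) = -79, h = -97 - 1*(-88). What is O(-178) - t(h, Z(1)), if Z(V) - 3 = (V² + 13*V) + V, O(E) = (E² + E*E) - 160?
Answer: 189703/3 ≈ 63234.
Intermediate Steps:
h = -9 (h = -97 + 88 = -9)
O(E) = -160 + 2*E² (O(E) = (E² + E²) - 160 = 2*E² - 160 = -160 + 2*E²)
Z(V) = 3 + V² + 14*V (Z(V) = 3 + ((V² + 13*V) + V) = 3 + (V² + 14*V) = 3 + V² + 14*V)
t(T, S) = -79/3 (t(T, S) = (⅓)*(-79) = -79/3)
O(-178) - t(h, Z(1)) = (-160 + 2*(-178)²) - 1*(-79/3) = (-160 + 2*31684) + 79/3 = (-160 + 63368) + 79/3 = 63208 + 79/3 = 189703/3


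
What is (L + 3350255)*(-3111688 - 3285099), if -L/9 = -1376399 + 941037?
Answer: -46495129467731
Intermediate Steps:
L = 3918258 (L = -9*(-1376399 + 941037) = -9*(-435362) = 3918258)
(L + 3350255)*(-3111688 - 3285099) = (3918258 + 3350255)*(-3111688 - 3285099) = 7268513*(-6396787) = -46495129467731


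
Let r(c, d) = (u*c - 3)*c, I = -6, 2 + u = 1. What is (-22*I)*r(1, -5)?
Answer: -528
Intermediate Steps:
u = -1 (u = -2 + 1 = -1)
r(c, d) = c*(-3 - c) (r(c, d) = (-c - 3)*c = (-3 - c)*c = c*(-3 - c))
(-22*I)*r(1, -5) = (-22*(-6))*(1*(-3 - 1*1)) = 132*(1*(-3 - 1)) = 132*(1*(-4)) = 132*(-4) = -528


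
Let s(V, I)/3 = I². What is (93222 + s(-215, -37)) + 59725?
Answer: 157054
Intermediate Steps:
s(V, I) = 3*I²
(93222 + s(-215, -37)) + 59725 = (93222 + 3*(-37)²) + 59725 = (93222 + 3*1369) + 59725 = (93222 + 4107) + 59725 = 97329 + 59725 = 157054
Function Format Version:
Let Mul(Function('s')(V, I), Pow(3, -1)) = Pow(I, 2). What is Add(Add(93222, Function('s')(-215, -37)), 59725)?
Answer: 157054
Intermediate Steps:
Function('s')(V, I) = Mul(3, Pow(I, 2))
Add(Add(93222, Function('s')(-215, -37)), 59725) = Add(Add(93222, Mul(3, Pow(-37, 2))), 59725) = Add(Add(93222, Mul(3, 1369)), 59725) = Add(Add(93222, 4107), 59725) = Add(97329, 59725) = 157054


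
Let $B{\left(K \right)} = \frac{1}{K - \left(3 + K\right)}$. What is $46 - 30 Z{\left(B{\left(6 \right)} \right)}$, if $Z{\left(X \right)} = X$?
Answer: $56$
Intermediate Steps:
$B{\left(K \right)} = - \frac{1}{3}$ ($B{\left(K \right)} = \frac{1}{-3} = - \frac{1}{3}$)
$46 - 30 Z{\left(B{\left(6 \right)} \right)} = 46 - -10 = 46 + 10 = 56$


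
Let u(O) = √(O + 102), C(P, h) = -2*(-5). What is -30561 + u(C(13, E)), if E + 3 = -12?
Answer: -30561 + 4*√7 ≈ -30550.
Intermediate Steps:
E = -15 (E = -3 - 12 = -15)
C(P, h) = 10
u(O) = √(102 + O)
-30561 + u(C(13, E)) = -30561 + √(102 + 10) = -30561 + √112 = -30561 + 4*√7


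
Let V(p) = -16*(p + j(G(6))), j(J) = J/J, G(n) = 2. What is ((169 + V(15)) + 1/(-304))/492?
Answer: -26449/149568 ≈ -0.17684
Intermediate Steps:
j(J) = 1
V(p) = -16 - 16*p (V(p) = -16*(p + 1) = -16*(1 + p) = -16 - 16*p)
((169 + V(15)) + 1/(-304))/492 = ((169 + (-16 - 16*15)) + 1/(-304))/492 = ((169 + (-16 - 240)) - 1/304)*(1/492) = ((169 - 256) - 1/304)*(1/492) = (-87 - 1/304)*(1/492) = -26449/304*1/492 = -26449/149568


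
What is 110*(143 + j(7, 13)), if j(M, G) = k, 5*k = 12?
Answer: 15994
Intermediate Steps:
k = 12/5 (k = (1/5)*12 = 12/5 ≈ 2.4000)
j(M, G) = 12/5
110*(143 + j(7, 13)) = 110*(143 + 12/5) = 110*(727/5) = 15994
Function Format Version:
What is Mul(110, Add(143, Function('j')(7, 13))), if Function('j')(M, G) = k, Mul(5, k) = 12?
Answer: 15994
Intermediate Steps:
k = Rational(12, 5) (k = Mul(Rational(1, 5), 12) = Rational(12, 5) ≈ 2.4000)
Function('j')(M, G) = Rational(12, 5)
Mul(110, Add(143, Function('j')(7, 13))) = Mul(110, Add(143, Rational(12, 5))) = Mul(110, Rational(727, 5)) = 15994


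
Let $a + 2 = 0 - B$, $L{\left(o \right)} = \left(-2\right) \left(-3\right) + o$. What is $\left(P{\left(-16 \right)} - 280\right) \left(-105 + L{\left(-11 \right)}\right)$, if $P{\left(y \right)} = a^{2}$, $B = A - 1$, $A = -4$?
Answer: $29810$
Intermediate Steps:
$L{\left(o \right)} = 6 + o$
$B = -5$ ($B = -4 - 1 = -5$)
$a = 3$ ($a = -2 + \left(0 - -5\right) = -2 + \left(0 + 5\right) = -2 + 5 = 3$)
$P{\left(y \right)} = 9$ ($P{\left(y \right)} = 3^{2} = 9$)
$\left(P{\left(-16 \right)} - 280\right) \left(-105 + L{\left(-11 \right)}\right) = \left(9 - 280\right) \left(-105 + \left(6 - 11\right)\right) = - 271 \left(-105 - 5\right) = \left(-271\right) \left(-110\right) = 29810$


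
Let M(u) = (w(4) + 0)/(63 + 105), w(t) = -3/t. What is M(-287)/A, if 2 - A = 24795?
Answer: 1/5553632 ≈ 1.8006e-7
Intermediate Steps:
M(u) = -1/224 (M(u) = (-3/4 + 0)/(63 + 105) = (-3*¼ + 0)/168 = (-¾ + 0)*(1/168) = -¾*1/168 = -1/224)
A = -24793 (A = 2 - 1*24795 = 2 - 24795 = -24793)
M(-287)/A = -1/224/(-24793) = -1/224*(-1/24793) = 1/5553632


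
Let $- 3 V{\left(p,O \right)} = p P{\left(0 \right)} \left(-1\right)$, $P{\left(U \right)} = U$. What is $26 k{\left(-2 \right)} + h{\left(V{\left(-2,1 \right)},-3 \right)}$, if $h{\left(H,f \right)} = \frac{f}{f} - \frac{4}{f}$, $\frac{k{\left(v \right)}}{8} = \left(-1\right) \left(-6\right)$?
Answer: $\frac{3751}{3} \approx 1250.3$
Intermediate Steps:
$V{\left(p,O \right)} = 0$ ($V{\left(p,O \right)} = - \frac{p 0 \left(-1\right)}{3} = - \frac{0 \left(-1\right)}{3} = \left(- \frac{1}{3}\right) 0 = 0$)
$k{\left(v \right)} = 48$ ($k{\left(v \right)} = 8 \left(\left(-1\right) \left(-6\right)\right) = 8 \cdot 6 = 48$)
$h{\left(H,f \right)} = 1 - \frac{4}{f}$
$26 k{\left(-2 \right)} + h{\left(V{\left(-2,1 \right)},-3 \right)} = 26 \cdot 48 + \frac{-4 - 3}{-3} = 1248 - - \frac{7}{3} = 1248 + \frac{7}{3} = \frac{3751}{3}$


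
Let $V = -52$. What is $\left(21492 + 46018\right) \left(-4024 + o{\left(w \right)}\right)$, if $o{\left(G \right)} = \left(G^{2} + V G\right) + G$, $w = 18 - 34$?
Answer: $-199289520$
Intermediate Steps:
$w = -16$
$o{\left(G \right)} = G^{2} - 51 G$ ($o{\left(G \right)} = \left(G^{2} - 52 G\right) + G = G^{2} - 51 G$)
$\left(21492 + 46018\right) \left(-4024 + o{\left(w \right)}\right) = \left(21492 + 46018\right) \left(-4024 - 16 \left(-51 - 16\right)\right) = 67510 \left(-4024 - -1072\right) = 67510 \left(-4024 + 1072\right) = 67510 \left(-2952\right) = -199289520$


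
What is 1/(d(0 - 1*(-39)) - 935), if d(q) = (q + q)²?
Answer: 1/5149 ≈ 0.00019421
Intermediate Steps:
d(q) = 4*q² (d(q) = (2*q)² = 4*q²)
1/(d(0 - 1*(-39)) - 935) = 1/(4*(0 - 1*(-39))² - 935) = 1/(4*(0 + 39)² - 935) = 1/(4*39² - 935) = 1/(4*1521 - 935) = 1/(6084 - 935) = 1/5149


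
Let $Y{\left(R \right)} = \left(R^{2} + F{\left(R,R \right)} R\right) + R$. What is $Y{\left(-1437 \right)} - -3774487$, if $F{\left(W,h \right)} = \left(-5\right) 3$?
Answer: $5859574$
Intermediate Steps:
$F{\left(W,h \right)} = -15$
$Y{\left(R \right)} = R^{2} - 14 R$ ($Y{\left(R \right)} = \left(R^{2} - 15 R\right) + R = R^{2} - 14 R$)
$Y{\left(-1437 \right)} - -3774487 = - 1437 \left(-14 - 1437\right) - -3774487 = \left(-1437\right) \left(-1451\right) + 3774487 = 2085087 + 3774487 = 5859574$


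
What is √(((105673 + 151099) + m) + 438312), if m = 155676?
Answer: 2*√212690 ≈ 922.37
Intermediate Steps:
√(((105673 + 151099) + m) + 438312) = √(((105673 + 151099) + 155676) + 438312) = √((256772 + 155676) + 438312) = √(412448 + 438312) = √850760 = 2*√212690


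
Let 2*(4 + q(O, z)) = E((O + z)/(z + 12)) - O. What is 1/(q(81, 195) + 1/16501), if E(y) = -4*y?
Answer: -99006/4669777 ≈ -0.021201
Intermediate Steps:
q(O, z) = -4 - O/2 - 2*(O + z)/(12 + z) (q(O, z) = -4 + (-4*(O + z)/(z + 12) - O)/2 = -4 + (-4*(O + z)/(12 + z) - O)/2 = -4 + (-O - 4*(O + z)/(12 + z))/2 = -4 + (-O/2 - 2*(O + z)/(12 + z)) = -4 - O/2 - 2*(O + z)/(12 + z))
1/(q(81, 195) + 1/16501) = 1/((-96 - 16*81 - 12*195 - 1*81*195)/(2*(12 + 195)) + 1/16501) = 1/((½)*(-96 - 1296 - 2340 - 15795)/207 + 1/16501) = 1/((½)*(1/207)*(-19527) + 1/16501) = 1/(-283/6 + 1/16501) = 1/(-4669777/99006) = -99006/4669777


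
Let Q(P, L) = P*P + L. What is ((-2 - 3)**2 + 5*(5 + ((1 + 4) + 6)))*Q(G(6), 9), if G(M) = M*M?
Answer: 137025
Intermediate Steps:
G(M) = M**2
Q(P, L) = L + P**2 (Q(P, L) = P**2 + L = L + P**2)
((-2 - 3)**2 + 5*(5 + ((1 + 4) + 6)))*Q(G(6), 9) = ((-2 - 3)**2 + 5*(5 + ((1 + 4) + 6)))*(9 + (6**2)**2) = ((-5)**2 + 5*(5 + (5 + 6)))*(9 + 36**2) = (25 + 5*(5 + 11))*(9 + 1296) = (25 + 5*16)*1305 = (25 + 80)*1305 = 105*1305 = 137025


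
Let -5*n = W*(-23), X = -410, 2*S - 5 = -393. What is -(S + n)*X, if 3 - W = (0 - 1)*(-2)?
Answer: -77654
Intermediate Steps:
S = -194 (S = 5/2 + (½)*(-393) = 5/2 - 393/2 = -194)
W = 1 (W = 3 - (0 - 1)*(-2) = 3 - (-1)*(-2) = 3 - 1*2 = 3 - 2 = 1)
n = 23/5 (n = -(-23)/5 = -⅕*(-23) = 23/5 ≈ 4.6000)
-(S + n)*X = -(-194 + 23/5)*(-410) = -(-947)*(-410)/5 = -1*77654 = -77654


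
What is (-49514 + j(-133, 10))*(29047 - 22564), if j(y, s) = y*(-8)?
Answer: -314101350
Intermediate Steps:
j(y, s) = -8*y
(-49514 + j(-133, 10))*(29047 - 22564) = (-49514 - 8*(-133))*(29047 - 22564) = (-49514 + 1064)*6483 = -48450*6483 = -314101350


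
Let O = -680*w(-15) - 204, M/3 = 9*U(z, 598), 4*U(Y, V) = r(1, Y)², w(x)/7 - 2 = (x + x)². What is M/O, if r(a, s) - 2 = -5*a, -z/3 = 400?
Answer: -243/17174896 ≈ -1.4149e-5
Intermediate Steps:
z = -1200 (z = -3*400 = -1200)
r(a, s) = 2 - 5*a
w(x) = 14 + 28*x² (w(x) = 14 + 7*(x + x)² = 14 + 7*(2*x)² = 14 + 7*(4*x²) = 14 + 28*x²)
U(Y, V) = 9/4 (U(Y, V) = (2 - 5*1)²/4 = (2 - 5)²/4 = (¼)*(-3)² = (¼)*9 = 9/4)
M = 243/4 (M = 3*(9*(9/4)) = 3*(81/4) = 243/4 ≈ 60.750)
O = -4293724 (O = -680*(14 + 28*(-15)²) - 204 = -680*(14 + 28*225) - 204 = -680*(14 + 6300) - 204 = -680*6314 - 204 = -4293520 - 204 = -4293724)
M/O = (243/4)/(-4293724) = (243/4)*(-1/4293724) = -243/17174896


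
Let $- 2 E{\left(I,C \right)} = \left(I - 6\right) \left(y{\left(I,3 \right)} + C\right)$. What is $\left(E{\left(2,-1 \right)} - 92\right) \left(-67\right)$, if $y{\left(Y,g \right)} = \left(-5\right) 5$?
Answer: $9648$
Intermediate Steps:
$y{\left(Y,g \right)} = -25$
$E{\left(I,C \right)} = - \frac{\left(-25 + C\right) \left(-6 + I\right)}{2}$ ($E{\left(I,C \right)} = - \frac{\left(I - 6\right) \left(-25 + C\right)}{2} = - \frac{\left(-6 + I\right) \left(-25 + C\right)}{2} = - \frac{\left(-25 + C\right) \left(-6 + I\right)}{2}$)
$\left(E{\left(2,-1 \right)} - 92\right) \left(-67\right) = \left(\left(-75 + 3 \left(-1\right) + \frac{25}{2} \cdot 2 - \left(- \frac{1}{2}\right) 2\right) - 92\right) \left(-67\right) = \left(\left(-75 - 3 + 25 + 1\right) - 92\right) \left(-67\right) = \left(-52 - 92\right) \left(-67\right) = \left(-144\right) \left(-67\right) = 9648$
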